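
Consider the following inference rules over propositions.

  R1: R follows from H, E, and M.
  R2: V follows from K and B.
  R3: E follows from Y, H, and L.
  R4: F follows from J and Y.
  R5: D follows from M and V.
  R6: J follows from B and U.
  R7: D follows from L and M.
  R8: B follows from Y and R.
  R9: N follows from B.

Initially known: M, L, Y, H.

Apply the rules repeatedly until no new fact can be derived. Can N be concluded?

From Y, H, and L, R3 gives E.
H, E, and M hold, so R follows (R1).
From Y and R, R8 gives B.
From B, R9 gives N.

Yes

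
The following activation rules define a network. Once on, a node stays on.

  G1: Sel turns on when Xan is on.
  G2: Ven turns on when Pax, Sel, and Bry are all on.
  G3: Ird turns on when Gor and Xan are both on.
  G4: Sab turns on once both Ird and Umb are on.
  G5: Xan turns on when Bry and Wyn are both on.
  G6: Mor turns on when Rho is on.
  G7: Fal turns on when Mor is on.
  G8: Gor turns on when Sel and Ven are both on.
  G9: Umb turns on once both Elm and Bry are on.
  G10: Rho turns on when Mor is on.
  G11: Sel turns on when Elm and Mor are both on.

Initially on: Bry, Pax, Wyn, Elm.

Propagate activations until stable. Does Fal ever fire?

Fal would need Mor (G7), but Mor never turns on.

No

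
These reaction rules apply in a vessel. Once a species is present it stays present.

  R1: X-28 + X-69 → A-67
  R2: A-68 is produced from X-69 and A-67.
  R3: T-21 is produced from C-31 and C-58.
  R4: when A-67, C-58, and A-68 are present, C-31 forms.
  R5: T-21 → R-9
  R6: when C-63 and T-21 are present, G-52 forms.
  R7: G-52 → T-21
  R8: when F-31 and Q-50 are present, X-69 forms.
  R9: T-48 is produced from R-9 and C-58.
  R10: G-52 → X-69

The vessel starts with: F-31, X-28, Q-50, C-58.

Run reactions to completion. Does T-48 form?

Yes

F-31 and Q-50 present → X-69 forms (R8).
X-28 and X-69 present → A-67 forms (R1).
X-69 and A-67 present → A-68 forms (R2).
A-67, C-58, and A-68 present → C-31 forms (R4).
C-31 and C-58 present → T-21 forms (R3).
T-21 present → R-9 forms (R5).
R-9 and C-58 present → T-48 forms (R9).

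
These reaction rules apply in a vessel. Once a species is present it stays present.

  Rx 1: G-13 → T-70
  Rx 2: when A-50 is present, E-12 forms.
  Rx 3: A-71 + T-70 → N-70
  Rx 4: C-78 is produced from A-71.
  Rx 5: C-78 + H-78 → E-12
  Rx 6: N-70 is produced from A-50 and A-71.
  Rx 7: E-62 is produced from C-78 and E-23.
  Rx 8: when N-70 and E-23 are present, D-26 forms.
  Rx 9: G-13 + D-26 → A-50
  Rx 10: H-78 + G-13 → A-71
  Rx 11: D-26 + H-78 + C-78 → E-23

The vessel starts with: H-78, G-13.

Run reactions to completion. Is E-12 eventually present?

H-78 and G-13 present → A-71 forms (Rx 10).
A-71 present → C-78 forms (Rx 4).
C-78 and H-78 present → E-12 forms (Rx 5).

Yes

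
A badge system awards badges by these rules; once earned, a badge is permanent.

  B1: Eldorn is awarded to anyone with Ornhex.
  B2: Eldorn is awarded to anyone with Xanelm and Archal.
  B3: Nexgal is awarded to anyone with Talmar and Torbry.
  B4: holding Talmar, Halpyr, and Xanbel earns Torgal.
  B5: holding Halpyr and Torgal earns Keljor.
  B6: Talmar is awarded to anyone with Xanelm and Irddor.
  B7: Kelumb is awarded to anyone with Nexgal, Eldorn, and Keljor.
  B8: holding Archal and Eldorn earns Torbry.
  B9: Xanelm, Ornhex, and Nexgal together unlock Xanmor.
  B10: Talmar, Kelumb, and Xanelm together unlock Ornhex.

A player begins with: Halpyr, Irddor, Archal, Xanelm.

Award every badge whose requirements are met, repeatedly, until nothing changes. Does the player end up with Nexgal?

Yes

With Xanelm and Irddor, Talmar is earned (B6).
With Xanelm and Archal, Eldorn is earned (B2).
With Archal and Eldorn, Torbry is earned (B8).
With Talmar and Torbry, Nexgal is earned (B3).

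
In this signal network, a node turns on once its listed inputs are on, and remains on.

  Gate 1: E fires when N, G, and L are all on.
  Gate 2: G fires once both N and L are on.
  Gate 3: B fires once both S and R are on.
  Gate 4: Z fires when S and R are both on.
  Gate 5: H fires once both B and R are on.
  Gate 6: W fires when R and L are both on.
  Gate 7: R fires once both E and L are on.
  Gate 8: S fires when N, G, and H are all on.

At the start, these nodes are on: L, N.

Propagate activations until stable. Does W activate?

N and L are on, so G fires (Gate 2).
Gate 1: N, G, and L on → E on.
E and L are on, so R fires (Gate 7).
R and L are on, so W fires (Gate 6).

Yes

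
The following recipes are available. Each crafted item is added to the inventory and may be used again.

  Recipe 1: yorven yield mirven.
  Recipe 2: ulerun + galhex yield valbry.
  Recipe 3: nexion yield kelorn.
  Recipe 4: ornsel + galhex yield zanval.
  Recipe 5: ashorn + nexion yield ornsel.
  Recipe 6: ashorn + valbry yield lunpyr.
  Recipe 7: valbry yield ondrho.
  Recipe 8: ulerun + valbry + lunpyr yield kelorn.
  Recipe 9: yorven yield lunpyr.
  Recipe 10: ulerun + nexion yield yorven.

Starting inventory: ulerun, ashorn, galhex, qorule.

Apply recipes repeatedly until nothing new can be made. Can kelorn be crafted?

Using Recipe 2, ulerun and galhex make valbry.
Using Recipe 6, ashorn and valbry make lunpyr.
Using Recipe 8, ulerun, valbry, and lunpyr make kelorn.

Yes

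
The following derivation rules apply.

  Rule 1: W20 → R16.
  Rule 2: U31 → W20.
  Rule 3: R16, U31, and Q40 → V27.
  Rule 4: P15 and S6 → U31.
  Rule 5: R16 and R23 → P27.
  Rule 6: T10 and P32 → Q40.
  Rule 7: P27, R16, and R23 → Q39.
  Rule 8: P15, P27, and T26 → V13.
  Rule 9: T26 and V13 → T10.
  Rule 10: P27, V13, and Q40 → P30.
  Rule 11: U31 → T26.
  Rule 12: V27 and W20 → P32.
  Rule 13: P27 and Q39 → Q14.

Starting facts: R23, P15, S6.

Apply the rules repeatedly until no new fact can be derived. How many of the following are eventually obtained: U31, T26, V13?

3

P15 and S6 hold, so U31 follows (Rule 4).
From U31, Rule 11 gives T26.
From U31, Rule 2 gives W20.
W20 holds, so R16 follows (Rule 1).
From R16 and R23, Rule 5 gives P27.
From P15, P27, and T26, Rule 8 gives V13.
U31: reached.
T26: reached.
V13: reached.
All 3 are reached.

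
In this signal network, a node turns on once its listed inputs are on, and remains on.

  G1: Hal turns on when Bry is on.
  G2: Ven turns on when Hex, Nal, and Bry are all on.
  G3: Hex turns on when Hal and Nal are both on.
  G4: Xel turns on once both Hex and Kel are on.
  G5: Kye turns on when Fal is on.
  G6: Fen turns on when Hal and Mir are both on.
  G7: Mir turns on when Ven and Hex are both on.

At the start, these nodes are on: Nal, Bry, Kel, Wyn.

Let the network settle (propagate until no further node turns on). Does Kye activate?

Kye would need Fal (G5), but Fal never turns on.

No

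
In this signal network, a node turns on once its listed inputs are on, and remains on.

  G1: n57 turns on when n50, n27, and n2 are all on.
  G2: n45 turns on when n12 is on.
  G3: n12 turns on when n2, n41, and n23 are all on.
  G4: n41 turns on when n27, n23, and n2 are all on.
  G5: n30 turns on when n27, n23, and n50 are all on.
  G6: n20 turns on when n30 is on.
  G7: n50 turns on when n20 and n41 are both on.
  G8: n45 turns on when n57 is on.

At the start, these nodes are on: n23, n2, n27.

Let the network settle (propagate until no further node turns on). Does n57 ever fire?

n57 would need n50, n27, and n2 (G1), but n50 never turns on.

No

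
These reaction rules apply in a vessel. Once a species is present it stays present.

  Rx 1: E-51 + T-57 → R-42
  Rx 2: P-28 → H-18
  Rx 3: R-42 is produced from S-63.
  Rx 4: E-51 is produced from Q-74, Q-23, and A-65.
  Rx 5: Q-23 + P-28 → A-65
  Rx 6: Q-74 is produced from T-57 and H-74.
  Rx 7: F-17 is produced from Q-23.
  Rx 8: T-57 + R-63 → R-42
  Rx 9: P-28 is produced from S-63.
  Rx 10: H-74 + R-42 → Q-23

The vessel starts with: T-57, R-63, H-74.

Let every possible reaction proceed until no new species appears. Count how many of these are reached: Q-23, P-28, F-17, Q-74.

T-57 and R-63 present → R-42 forms (Rx 8).
T-57 and H-74 present → Q-74 forms (Rx 6).
H-74 and R-42 present → Q-23 forms (Rx 10).
Q-23 present → F-17 forms (Rx 7).
Q-23: reached.
P-28 would need S-63 (Rx 9), but S-63 never forms.
F-17: reached.
Q-74: reached.
Reached: Q-23, F-17, and Q-74 — 3 of the 4.

3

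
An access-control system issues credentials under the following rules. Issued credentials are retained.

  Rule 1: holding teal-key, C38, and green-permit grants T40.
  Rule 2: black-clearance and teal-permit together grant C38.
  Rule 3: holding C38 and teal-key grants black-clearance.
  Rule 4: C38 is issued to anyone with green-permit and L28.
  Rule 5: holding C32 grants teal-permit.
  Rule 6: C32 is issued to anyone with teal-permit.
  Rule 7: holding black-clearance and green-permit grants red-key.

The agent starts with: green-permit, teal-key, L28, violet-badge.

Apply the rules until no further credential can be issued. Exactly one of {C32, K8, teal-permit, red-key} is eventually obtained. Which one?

Holding green-permit and L28 grants C38 (Rule 4).
Holding C38 and teal-key grants black-clearance (Rule 3).
Holding black-clearance and green-permit grants red-key (Rule 7).
No rule produces K8, and it is not given. C32 would need teal-permit (Rule 6), but teal-permit is never granted. teal-permit would need C32 (Rule 5), but C32 is never granted.

red-key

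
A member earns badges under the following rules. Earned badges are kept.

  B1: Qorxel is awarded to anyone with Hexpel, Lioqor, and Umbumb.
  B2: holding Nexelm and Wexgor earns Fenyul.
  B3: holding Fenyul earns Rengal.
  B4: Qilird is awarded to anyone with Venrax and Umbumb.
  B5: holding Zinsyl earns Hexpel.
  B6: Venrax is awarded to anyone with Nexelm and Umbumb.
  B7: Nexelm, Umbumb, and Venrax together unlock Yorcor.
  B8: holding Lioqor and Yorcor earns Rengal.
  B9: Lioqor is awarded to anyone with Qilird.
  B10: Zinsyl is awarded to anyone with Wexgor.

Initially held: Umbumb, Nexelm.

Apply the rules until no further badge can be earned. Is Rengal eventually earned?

With Nexelm and Umbumb, Venrax is earned (B6).
With Venrax and Umbumb, Qilird is earned (B4).
With Nexelm, Umbumb, and Venrax, Yorcor is earned (B7).
With Qilird, Lioqor is earned (B9).
With Lioqor and Yorcor, Rengal is earned (B8).

Yes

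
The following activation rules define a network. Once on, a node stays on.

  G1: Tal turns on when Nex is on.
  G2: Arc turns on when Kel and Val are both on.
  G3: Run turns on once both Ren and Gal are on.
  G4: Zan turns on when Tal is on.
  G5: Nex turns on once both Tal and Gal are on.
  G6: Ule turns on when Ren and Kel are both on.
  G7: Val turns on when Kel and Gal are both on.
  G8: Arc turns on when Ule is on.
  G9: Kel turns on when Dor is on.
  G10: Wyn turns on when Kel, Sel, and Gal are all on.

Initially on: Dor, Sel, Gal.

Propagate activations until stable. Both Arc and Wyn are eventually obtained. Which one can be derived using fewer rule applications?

Wyn

Wyn: Dor is on, so Kel turns on (G9). G10: Kel, Sel, and Gal on → Wyn on. [2 rule applications]
Arc: Dor is on, so Kel turns on (G9). Kel and Gal are on, so Val turns on (G7). G2: Kel and Val on → Arc on. [3 rule applications]
Wyn needs fewer.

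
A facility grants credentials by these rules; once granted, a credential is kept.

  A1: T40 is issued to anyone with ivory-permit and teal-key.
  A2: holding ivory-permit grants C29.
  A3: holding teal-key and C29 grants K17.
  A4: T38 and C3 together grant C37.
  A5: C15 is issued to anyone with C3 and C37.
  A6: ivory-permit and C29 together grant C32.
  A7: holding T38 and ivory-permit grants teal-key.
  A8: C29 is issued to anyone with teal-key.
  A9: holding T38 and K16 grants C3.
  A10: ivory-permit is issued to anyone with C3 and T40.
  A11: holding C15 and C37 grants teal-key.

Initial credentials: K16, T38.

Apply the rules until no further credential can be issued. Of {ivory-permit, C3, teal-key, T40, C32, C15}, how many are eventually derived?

Holding T38 and K16 grants C3 (A9).
Holding T38 and C3 grants C37 (A4).
Holding C3 and C37 grants C15 (A5).
Holding C15 and C37 grants teal-key (A11).
ivory-permit would need C3 and T40 (A10), but T40 is never granted.
C3: reached.
teal-key: reached.
T40 would need ivory-permit and teal-key (A1), but ivory-permit is never granted.
C32 would need ivory-permit and C29 (A6), but ivory-permit is never granted.
C15: reached.
Reached: C3, teal-key, and C15 — 3 of the 6.

3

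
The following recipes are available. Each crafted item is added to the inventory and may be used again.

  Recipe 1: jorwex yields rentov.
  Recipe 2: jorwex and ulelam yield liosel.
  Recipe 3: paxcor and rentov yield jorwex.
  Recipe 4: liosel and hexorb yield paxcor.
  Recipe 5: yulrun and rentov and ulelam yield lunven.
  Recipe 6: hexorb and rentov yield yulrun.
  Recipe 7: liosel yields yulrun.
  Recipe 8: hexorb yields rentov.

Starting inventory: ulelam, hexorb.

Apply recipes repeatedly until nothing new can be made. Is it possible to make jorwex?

jorwex would need paxcor and rentov (Recipe 3), but paxcor is never obtained.

No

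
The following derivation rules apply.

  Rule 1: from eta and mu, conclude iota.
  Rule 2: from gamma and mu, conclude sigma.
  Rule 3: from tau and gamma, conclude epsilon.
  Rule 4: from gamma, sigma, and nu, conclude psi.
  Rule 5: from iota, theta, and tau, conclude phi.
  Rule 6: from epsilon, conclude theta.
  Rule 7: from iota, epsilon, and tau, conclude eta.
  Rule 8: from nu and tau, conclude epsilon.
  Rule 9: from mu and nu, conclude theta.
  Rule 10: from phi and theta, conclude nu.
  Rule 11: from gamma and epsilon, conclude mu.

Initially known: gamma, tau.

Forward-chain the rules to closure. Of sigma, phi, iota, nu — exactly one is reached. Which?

From tau and gamma, Rule 3 gives epsilon.
gamma and epsilon hold, so mu follows (Rule 11).
gamma and mu hold, so sigma follows (Rule 2).
phi would need iota, theta, and tau (Rule 5), but iota is never established. iota would need eta and mu (Rule 1), but eta is never established. nu would need phi and theta (Rule 10), but phi is never established.

sigma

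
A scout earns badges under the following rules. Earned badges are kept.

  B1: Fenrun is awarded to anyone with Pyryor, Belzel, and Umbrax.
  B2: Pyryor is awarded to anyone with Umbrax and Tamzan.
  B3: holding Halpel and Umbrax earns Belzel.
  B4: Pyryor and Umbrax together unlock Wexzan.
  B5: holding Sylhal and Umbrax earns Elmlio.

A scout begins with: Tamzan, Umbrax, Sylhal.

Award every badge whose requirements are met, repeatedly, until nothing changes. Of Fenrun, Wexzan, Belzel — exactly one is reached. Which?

With Umbrax and Tamzan, Pyryor is earned (B2).
With Pyryor and Umbrax, Wexzan is earned (B4).
Belzel would need Halpel and Umbrax (B3), but Halpel is never earned. Fenrun would need Pyryor, Belzel, and Umbrax (B1), but Belzel is never earned.

Wexzan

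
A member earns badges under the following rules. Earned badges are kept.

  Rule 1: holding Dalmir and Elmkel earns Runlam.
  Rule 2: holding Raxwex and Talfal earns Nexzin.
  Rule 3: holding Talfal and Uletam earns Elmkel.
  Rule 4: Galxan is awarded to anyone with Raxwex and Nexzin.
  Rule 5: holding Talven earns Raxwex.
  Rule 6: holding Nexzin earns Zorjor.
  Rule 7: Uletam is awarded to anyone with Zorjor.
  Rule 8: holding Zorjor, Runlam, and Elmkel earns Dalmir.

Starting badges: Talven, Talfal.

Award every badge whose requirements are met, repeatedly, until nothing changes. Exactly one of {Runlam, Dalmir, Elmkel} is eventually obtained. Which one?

Elmkel

With Talven, Raxwex is earned (Rule 5).
With Raxwex and Talfal, Nexzin is earned (Rule 2).
With Nexzin, Zorjor is earned (Rule 6).
With Zorjor, Uletam is earned (Rule 7).
With Talfal and Uletam, Elmkel is earned (Rule 3).
Runlam would need Dalmir and Elmkel (Rule 1), but Dalmir is never earned. Dalmir would need Zorjor, Runlam, and Elmkel (Rule 8), but Runlam is never earned.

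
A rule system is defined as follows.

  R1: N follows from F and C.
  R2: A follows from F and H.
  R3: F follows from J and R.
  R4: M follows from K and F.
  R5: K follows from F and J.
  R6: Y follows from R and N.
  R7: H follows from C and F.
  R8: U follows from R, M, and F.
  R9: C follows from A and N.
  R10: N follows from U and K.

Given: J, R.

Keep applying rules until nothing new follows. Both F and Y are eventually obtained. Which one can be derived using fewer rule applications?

F: J and R hold, so F follows (R3). [1 rule application]
Y: J and R hold, so F follows (R3). From F and J, R5 gives K. K and F hold, so M follows (R4). From R, M, and F, R8 gives U. U and K hold, so N follows (R10). R and N hold, so Y follows (R6). [6 rule applications]
F needs fewer.

F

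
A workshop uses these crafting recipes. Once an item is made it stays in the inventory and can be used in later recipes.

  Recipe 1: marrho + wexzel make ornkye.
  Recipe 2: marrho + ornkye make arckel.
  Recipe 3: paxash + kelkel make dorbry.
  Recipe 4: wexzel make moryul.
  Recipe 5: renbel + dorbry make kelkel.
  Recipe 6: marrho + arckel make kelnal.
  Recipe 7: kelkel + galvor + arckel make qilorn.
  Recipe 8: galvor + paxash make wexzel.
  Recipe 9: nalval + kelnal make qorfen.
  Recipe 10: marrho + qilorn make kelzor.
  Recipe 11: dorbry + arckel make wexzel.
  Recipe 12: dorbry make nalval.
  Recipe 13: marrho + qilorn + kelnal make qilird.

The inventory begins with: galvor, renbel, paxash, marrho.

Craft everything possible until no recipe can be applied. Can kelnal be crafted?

galvor + paxash → wexzel (Recipe 8).
Using Recipe 1, marrho and wexzel make ornkye.
Using Recipe 2, marrho and ornkye make arckel.
Using Recipe 6, marrho and arckel make kelnal.

Yes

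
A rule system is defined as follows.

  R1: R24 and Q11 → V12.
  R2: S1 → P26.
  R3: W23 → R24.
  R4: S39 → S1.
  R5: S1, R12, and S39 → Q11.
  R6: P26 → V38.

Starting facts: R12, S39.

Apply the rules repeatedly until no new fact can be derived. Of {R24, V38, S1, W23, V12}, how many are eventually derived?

S39 holds, so S1 follows (R4).
From S1, R2 gives P26.
From P26, R6 gives V38.
R24 would need W23 (R3), but W23 is never established.
V38: reached.
S1: reached.
No rule produces W23, and it is not given.
V12 would need R24 and Q11 (R1), but R24 is never established.
Reached: V38 and S1 — 2 of the 5.

2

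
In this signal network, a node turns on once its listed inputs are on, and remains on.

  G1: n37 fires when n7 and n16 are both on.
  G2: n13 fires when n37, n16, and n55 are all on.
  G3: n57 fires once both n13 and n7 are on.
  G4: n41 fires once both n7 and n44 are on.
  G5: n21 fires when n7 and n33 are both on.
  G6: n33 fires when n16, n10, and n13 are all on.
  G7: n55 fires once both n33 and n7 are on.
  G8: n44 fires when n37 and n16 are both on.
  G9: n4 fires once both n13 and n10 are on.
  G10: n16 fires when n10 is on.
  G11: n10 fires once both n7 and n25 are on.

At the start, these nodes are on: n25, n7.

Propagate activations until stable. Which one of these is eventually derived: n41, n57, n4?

G11: n7 and n25 on → n10 on.
G10: n10 on → n16 on.
G1: n7 and n16 on → n37 on.
G8: n37 and n16 on → n44 on.
n7 and n44 are on, so n41 fires (G4).
n57 would need n13 and n7 (G3), but n13 never turns on. n4 would need n13 and n10 (G9), but n13 never turns on.

n41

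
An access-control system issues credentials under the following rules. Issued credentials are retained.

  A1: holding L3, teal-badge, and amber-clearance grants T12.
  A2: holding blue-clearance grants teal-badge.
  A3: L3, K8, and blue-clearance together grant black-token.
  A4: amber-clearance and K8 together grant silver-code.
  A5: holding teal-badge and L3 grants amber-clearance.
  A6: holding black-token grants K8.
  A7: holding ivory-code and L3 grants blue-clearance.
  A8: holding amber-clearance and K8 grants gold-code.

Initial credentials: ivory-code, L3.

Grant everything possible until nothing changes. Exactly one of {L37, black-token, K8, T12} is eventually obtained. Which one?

T12

Holding ivory-code and L3 grants blue-clearance (A7).
Holding blue-clearance grants teal-badge (A2).
Holding teal-badge and L3 grants amber-clearance (A5).
Holding L3, teal-badge, and amber-clearance grants T12 (A1).
K8 would need black-token (A6), but black-token is never granted. No rule produces L37, and it is not given. black-token would need L3, K8, and blue-clearance (A3), but K8 is never granted.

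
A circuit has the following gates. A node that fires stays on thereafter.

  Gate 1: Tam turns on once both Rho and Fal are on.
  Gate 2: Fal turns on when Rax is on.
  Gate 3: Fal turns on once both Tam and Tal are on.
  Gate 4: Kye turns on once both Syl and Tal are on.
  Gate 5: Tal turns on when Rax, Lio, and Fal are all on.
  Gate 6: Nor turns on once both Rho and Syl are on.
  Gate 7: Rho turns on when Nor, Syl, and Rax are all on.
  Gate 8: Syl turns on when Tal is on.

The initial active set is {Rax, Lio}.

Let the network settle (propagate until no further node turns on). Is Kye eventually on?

Yes

Gate 2: Rax on → Fal on.
Rax, Lio, and Fal are on, so Tal turns on (Gate 5).
Gate 8: Tal on → Syl on.
Gate 4: Syl and Tal on → Kye on.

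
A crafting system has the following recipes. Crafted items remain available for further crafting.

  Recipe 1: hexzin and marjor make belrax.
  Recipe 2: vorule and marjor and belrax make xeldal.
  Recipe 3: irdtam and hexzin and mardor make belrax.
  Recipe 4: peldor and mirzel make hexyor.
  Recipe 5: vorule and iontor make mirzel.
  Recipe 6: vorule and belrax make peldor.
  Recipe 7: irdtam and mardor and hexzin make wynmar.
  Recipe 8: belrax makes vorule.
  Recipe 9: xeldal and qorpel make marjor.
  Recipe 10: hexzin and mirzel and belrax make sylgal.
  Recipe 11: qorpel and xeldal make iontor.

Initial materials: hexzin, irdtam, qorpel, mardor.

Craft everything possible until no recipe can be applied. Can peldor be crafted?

Using Recipe 3, irdtam, hexzin, and mardor make belrax.
belrax → vorule (Recipe 8).
vorule and belrax → peldor (Recipe 6).

Yes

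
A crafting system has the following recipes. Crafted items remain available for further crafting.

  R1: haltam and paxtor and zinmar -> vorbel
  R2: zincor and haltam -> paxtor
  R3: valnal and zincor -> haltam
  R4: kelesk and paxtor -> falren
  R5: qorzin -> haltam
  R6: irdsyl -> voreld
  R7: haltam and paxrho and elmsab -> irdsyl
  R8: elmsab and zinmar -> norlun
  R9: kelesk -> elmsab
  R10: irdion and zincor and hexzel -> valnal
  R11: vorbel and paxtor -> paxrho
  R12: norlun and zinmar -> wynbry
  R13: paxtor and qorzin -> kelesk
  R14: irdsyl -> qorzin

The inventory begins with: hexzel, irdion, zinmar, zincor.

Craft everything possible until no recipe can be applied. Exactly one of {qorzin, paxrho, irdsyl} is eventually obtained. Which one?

paxrho

irdion and zincor and hexzel -> valnal (R10).
Using R3, valnal and zincor make haltam.
Using R2, zincor and haltam make paxtor.
haltam and paxtor and zinmar -> vorbel (R1).
vorbel and paxtor -> paxrho (R11).
irdsyl would need haltam, paxrho, and elmsab (R7), but elmsab is never obtained. qorzin would need irdsyl (R14), but irdsyl is never obtained.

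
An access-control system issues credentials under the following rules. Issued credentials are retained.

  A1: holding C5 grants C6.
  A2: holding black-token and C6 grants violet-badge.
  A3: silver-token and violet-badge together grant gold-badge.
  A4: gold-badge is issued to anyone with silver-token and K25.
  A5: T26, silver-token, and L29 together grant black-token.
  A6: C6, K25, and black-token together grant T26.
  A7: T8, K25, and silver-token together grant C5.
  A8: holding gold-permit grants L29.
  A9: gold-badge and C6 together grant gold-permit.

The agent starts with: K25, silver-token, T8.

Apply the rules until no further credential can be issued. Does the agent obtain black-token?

No

black-token would need T26, silver-token, and L29 (A5), but T26 is never granted.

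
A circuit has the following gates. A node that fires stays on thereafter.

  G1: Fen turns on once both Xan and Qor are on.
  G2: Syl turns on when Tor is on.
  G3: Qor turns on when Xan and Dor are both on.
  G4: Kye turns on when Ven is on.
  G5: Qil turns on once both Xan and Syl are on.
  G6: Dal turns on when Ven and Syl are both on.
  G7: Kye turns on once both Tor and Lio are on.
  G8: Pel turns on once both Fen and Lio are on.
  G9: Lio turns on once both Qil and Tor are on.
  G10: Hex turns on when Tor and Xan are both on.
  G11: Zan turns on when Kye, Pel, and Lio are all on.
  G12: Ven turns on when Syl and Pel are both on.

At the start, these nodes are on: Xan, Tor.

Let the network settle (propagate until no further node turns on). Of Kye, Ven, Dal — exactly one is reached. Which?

Tor is on, so Syl turns on (G2).
G5: Xan and Syl on → Qil on.
G9: Qil and Tor on → Lio on.
Tor and Lio are on, so Kye turns on (G7).
Dal would need Ven and Syl (G6), but Ven never turns on. Ven would need Syl and Pel (G12), but Pel never turns on.

Kye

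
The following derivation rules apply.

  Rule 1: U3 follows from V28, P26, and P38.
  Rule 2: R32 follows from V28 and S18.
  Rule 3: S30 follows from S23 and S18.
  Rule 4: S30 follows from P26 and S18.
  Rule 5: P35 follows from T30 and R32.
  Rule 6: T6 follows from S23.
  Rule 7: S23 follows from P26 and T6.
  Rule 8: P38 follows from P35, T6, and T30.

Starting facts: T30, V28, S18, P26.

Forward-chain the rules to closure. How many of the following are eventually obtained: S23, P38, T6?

0

S23 would need P26 and T6 (Rule 7), but T6 is never established.
P38 would need P35, T6, and T30 (Rule 8), but T6 is never established.
T6 would need S23 (Rule 6), but S23 is never established.
None of the 3 are reached.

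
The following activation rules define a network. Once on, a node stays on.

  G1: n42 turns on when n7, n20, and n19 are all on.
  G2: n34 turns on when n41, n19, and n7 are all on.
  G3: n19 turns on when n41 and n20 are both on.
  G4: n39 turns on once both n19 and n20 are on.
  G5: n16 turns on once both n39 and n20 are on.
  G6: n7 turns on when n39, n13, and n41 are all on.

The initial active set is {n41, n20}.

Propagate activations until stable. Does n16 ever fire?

Yes

G3: n41 and n20 on → n19 on.
n19 and n20 are on, so n39 turns on (G4).
n39 and n20 are on, so n16 turns on (G5).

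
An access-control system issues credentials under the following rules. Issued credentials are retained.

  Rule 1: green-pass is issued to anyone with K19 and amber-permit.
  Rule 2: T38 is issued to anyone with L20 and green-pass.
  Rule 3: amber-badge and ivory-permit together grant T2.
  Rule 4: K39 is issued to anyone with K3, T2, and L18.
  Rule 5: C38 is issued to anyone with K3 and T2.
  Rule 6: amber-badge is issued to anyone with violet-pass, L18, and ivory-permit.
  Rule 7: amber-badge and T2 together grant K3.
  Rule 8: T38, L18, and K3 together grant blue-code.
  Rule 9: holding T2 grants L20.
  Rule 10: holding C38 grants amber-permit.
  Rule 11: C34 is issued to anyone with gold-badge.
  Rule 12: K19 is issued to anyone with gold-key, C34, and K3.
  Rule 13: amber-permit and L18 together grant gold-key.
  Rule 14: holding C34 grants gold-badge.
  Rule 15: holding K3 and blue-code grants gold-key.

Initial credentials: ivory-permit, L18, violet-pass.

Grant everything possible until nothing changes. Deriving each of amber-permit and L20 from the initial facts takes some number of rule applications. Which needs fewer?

L20: Holding violet-pass, L18, and ivory-permit grants amber-badge (Rule 6). Holding amber-badge and ivory-permit grants T2 (Rule 3). Holding T2 grants L20 (Rule 9). [3 rule applications]
amber-permit: Holding violet-pass, L18, and ivory-permit grants amber-badge (Rule 6). Holding amber-badge and ivory-permit grants T2 (Rule 3). Holding amber-badge and T2 grants K3 (Rule 7). Holding K3 and T2 grants C38 (Rule 5). Holding C38 grants amber-permit (Rule 10). [5 rule applications]
L20 needs fewer.

L20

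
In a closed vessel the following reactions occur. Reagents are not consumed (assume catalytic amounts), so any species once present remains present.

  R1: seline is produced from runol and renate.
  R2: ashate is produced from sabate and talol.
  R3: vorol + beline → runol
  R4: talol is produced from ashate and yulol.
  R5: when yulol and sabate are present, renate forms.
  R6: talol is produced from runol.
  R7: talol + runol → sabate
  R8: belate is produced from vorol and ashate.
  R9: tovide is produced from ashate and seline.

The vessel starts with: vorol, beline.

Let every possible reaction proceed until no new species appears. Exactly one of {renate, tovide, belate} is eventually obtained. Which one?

vorol and beline present → runol forms (R3).
runol present → talol forms (R6).
talol and runol present → sabate forms (R7).
sabate and talol present → ashate forms (R2).
vorol and ashate present → belate forms (R8).
tovide would need ashate and seline (R9), but seline never forms. renate would need yulol and sabate (R5), but yulol never forms.

belate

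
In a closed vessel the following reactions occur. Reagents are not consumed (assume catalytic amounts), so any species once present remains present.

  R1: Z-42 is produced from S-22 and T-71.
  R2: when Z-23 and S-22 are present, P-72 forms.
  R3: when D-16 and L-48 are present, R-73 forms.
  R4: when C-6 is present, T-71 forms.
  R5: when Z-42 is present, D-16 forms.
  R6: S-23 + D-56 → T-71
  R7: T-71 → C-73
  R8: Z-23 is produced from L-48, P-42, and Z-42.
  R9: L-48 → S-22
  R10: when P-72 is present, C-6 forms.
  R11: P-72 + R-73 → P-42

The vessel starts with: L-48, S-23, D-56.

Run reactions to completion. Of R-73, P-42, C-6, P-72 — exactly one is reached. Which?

R-73

S-23 and D-56 present → T-71 forms (R6).
L-48 present → S-22 forms (R9).
S-22 and T-71 present → Z-42 forms (R1).
Z-42 present → D-16 forms (R5).
D-16 and L-48 present → R-73 forms (R3).
C-6 would need P-72 (R10), but P-72 never forms. P-72 would need Z-23 and S-22 (R2), but Z-23 never forms. P-42 would need P-72 and R-73 (R11), but P-72 never forms.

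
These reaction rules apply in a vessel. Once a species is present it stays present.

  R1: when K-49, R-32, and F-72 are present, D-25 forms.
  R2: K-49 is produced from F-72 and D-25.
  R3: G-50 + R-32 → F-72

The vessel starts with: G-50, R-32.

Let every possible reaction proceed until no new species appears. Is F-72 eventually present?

Yes

G-50 and R-32 present → F-72 forms (R3).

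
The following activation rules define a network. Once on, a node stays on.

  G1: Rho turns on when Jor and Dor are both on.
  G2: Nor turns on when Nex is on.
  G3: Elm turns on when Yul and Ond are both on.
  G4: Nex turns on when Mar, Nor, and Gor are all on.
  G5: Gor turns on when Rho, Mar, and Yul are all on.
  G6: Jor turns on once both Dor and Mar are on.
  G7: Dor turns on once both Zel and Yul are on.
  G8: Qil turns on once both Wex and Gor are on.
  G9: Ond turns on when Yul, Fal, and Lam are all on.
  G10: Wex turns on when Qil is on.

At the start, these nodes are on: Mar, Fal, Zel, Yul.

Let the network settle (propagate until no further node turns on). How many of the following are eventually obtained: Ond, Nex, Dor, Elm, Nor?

Zel and Yul are on, so Dor turns on (G7).
Ond would need Yul, Fal, and Lam (G9), but Lam never turns on.
Nex would need Mar, Nor, and Gor (G4), but Nor never turns on.
Dor: reached.
Elm would need Yul and Ond (G3), but Ond never turns on.
Nor would need Nex (G2), but Nex never turns on.
Reached: Dor — 1 of the 5.

1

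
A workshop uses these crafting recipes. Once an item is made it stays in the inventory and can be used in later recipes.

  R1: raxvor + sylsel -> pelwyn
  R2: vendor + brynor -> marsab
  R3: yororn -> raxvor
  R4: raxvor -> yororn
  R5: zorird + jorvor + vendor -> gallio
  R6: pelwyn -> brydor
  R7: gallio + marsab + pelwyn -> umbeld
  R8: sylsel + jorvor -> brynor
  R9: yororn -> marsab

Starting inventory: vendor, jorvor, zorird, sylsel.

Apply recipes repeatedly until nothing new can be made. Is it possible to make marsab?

Yes

Using R8, sylsel and jorvor make brynor.
Using R2, vendor and brynor make marsab.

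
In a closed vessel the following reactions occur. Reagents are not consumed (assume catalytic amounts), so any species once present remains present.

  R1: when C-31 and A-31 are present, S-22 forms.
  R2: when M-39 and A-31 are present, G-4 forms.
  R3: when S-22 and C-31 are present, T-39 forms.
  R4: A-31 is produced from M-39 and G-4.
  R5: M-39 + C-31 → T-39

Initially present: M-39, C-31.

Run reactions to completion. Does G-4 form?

G-4 would need M-39 and A-31 (R2), but A-31 never forms.

No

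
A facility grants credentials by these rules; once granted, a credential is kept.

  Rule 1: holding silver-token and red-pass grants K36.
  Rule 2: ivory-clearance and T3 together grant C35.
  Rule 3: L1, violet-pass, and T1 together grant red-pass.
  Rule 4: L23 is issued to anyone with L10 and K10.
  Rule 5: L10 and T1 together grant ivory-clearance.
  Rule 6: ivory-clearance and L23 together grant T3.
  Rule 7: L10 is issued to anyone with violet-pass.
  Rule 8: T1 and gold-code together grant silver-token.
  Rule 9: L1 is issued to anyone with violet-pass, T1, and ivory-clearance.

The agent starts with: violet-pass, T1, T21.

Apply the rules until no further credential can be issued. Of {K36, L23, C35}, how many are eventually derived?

K36 would need silver-token and red-pass (Rule 1), but silver-token is never granted.
L23 would need L10 and K10 (Rule 4), but K10 is never granted.
C35 would need ivory-clearance and T3 (Rule 2), but T3 is never granted.
None of the 3 are reached.

0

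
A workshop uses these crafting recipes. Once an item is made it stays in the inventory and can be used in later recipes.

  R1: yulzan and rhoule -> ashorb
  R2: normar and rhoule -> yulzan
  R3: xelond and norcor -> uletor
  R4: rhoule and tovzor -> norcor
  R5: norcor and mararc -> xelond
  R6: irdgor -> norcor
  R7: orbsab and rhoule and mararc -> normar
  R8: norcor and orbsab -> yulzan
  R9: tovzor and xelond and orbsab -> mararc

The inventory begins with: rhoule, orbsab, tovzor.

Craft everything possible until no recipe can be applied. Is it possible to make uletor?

uletor would need xelond and norcor (R3), but xelond is never obtained.

No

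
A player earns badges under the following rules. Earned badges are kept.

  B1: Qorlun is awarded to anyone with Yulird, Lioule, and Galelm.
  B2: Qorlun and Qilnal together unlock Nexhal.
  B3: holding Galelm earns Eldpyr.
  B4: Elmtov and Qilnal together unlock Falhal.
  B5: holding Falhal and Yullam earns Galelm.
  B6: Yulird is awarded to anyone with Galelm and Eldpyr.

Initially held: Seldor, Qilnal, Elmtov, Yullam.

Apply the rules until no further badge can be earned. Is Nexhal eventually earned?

Nexhal would need Qorlun and Qilnal (B2), but Qorlun is never earned.

No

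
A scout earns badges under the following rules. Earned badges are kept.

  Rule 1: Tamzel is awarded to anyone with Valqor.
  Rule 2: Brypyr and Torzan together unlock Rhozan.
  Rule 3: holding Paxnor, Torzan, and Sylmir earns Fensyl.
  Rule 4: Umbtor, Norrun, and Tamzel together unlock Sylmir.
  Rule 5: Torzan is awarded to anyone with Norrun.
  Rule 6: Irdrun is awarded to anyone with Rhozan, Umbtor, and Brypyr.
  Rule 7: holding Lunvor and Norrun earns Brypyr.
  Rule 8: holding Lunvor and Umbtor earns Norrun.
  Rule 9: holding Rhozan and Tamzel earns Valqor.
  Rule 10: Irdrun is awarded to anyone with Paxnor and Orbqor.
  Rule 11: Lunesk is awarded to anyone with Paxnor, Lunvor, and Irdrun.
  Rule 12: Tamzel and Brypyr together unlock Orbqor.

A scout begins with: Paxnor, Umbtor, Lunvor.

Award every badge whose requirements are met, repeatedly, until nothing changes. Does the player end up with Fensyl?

No

Fensyl would need Paxnor, Torzan, and Sylmir (Rule 3), but Sylmir is never earned.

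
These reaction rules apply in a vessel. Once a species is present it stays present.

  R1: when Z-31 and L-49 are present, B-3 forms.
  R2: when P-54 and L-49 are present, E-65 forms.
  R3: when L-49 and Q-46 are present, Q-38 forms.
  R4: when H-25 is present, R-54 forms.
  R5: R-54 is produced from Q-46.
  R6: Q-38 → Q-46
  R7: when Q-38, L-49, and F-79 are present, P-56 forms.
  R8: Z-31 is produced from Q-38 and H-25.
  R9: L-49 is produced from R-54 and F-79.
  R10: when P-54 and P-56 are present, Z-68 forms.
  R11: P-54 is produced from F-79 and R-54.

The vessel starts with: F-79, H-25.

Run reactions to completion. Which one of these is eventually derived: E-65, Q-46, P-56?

E-65

H-25 present → R-54 forms (R4).
F-79 and R-54 present → P-54 forms (R11).
R-54 and F-79 present → L-49 forms (R9).
P-54 and L-49 present → E-65 forms (R2).
Q-46 would need Q-38 (R6), but Q-38 never forms. P-56 would need Q-38, L-49, and F-79 (R7), but Q-38 never forms.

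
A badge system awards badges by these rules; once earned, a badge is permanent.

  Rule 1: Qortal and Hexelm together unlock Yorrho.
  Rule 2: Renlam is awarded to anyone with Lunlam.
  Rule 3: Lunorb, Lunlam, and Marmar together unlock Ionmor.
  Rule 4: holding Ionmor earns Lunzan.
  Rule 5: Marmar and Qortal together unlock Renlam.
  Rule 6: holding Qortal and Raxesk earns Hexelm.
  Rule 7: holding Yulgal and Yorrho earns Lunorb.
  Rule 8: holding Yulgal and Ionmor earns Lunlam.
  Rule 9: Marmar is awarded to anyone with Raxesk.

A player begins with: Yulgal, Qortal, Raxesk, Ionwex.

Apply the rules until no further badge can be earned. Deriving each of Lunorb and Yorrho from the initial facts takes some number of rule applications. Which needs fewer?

Yorrho: With Qortal and Raxesk, Hexelm is earned (Rule 6). With Qortal and Hexelm, Yorrho is earned (Rule 1). [2 rule applications]
Lunorb: With Qortal and Raxesk, Hexelm is earned (Rule 6). With Qortal and Hexelm, Yorrho is earned (Rule 1). With Yulgal and Yorrho, Lunorb is earned (Rule 7). [3 rule applications]
Yorrho needs fewer.

Yorrho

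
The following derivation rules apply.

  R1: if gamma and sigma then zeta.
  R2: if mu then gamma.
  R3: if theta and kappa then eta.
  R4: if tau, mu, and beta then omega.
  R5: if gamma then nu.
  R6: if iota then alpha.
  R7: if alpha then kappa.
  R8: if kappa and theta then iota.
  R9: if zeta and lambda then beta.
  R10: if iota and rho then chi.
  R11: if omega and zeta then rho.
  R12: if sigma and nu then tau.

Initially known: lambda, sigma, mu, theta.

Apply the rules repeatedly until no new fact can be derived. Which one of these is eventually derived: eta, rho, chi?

rho

From mu, R2 gives gamma.
From gamma and sigma, R1 gives zeta.
gamma holds, so nu follows (R5).
sigma and nu hold, so tau follows (R12).
From zeta and lambda, R9 gives beta.
From tau, mu, and beta, R4 gives omega.
From omega and zeta, R11 gives rho.
eta would need theta and kappa (R3), but kappa is never established. chi would need iota and rho (R10), but iota is never established.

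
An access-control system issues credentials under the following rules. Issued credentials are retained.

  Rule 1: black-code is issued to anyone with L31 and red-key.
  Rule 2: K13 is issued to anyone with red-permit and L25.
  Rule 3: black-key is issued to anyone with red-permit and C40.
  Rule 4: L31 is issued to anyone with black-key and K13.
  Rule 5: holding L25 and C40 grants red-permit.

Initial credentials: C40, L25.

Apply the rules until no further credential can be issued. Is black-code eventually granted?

No

black-code would need L31 and red-key (Rule 1), but red-key is never granted.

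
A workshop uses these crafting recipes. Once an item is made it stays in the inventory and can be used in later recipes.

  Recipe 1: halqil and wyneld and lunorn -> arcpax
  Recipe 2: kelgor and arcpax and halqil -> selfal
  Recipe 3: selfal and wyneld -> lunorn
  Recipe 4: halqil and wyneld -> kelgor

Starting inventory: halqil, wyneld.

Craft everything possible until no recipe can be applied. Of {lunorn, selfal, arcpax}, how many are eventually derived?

lunorn would need selfal and wyneld (Recipe 3), but selfal is never obtained.
selfal would need kelgor, arcpax, and halqil (Recipe 2), but arcpax is never obtained.
arcpax would need halqil, wyneld, and lunorn (Recipe 1), but lunorn is never obtained.
None of the 3 are reached.

0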